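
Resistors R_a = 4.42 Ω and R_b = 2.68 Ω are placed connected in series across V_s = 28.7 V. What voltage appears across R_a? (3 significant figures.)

V ≈ 17.9 V

Series total: ΣR = 4.42 + 2.68 = 7.100 Ω.
By the voltage-divider rule, V = 28.7 × 4.420/7.100 = 17.87 V.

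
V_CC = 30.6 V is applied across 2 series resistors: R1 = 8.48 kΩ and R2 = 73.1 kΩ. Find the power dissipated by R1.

Series current I = V_CC/ΣR = 30.6/81.58 = 0.3751 mA.
P = I²R = 0.1407 × 8.48 = 1.193 mW.

P ≈ 1.19 mW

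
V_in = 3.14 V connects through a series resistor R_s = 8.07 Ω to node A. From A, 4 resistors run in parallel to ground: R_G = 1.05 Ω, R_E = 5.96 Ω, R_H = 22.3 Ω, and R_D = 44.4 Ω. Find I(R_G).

Parallel bank: R_p = 1/(1/1.05 + 1/5.96 + 1/22.3 + 1/44.4) = 0.8421 Ω.
V_A = 3.14 × 0.8421/8.912 = 0.2967 V.
I(R_G) = V_A / R_G = 0.2967/1.05 = 0.2826 A.
(Equivalently: I_total = 0.3523 A, then current-divider fraction G_k/ΣG = 0.8020.)

I ≈ 0.283 A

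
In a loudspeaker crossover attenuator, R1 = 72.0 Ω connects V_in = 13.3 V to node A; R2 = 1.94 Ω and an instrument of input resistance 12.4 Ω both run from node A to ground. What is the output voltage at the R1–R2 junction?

V_out ≈ 0.303 V

First combine the lower leg with the load: R2 ‖ R_L = 1.678 Ω.
Then V_out = V_in · R2'/(R1 + R2') = 13.3 × 1.678/73.68 = 0.3028 V.
(Unloaded it would be 0.349 V; the load pulls it down.)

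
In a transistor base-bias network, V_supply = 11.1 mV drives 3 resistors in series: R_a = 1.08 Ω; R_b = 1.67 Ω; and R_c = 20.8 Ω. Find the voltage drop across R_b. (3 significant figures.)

V ≈ 0.787 mV

Series total: ΣR = 1.08 + 1.67 + 20.8 = 23.55 Ω.
By the voltage-divider rule, V = 11.1 × 1.670/23.55 = 0.7871 mV.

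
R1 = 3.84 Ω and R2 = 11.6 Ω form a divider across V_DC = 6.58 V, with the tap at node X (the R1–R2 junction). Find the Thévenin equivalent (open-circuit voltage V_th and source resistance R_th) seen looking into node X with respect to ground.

V_th is the unloaded tap voltage: V_DC · R2/(R1+R2) = 6.58 × 0.7513 = 4.944 V.
Zeroing V_DC shorts the top of R1 to ground, so R_th = R1 ‖ R2 = 2.885 Ω.

V_th ≈ 4.94 V, R_th ≈ 2.88 Ω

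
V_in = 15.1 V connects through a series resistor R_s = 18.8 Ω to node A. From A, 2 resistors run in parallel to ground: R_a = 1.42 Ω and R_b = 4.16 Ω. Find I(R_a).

I ≈ 0.567 A

Parallel bank: R_p = 1/(1/1.42 + 1/4.16) = 1.059 Ω.
V_A by voltage divider: V_A = 15.1 × 1.059/(18.8 + 1.059) = 0.8050 V.
I(R_a) = V_A / R_a = 0.8050/1.42 = 0.5669 A.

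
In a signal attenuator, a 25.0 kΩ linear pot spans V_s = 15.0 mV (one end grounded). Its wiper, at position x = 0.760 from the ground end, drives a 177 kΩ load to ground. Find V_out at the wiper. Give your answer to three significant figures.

Split the track: R_lower = x·R_p = 19.00 kΩ, R_upper = (1−x)·R_p = 6.000 kΩ.
R_L loads the lower segment: effective lower R = 17.16 kΩ.
Loaded-divider output: V_out = 15.0 × 0.7409 = 11.11 mV.

V_out ≈ 11.1 mV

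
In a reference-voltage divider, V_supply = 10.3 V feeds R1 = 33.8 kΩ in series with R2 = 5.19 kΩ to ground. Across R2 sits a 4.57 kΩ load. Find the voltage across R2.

V_out ≈ 0.691 V

The load sits in parallel with R2, giving an effective lower resistance R2' = R2·R_L/(R2+R_L) = 2.430 kΩ.
Now apply the divider: V_out = 10.3 × 0.06708 = 0.6909 V.
(Unloaded it would be 1.37 V; the load pulls it down.)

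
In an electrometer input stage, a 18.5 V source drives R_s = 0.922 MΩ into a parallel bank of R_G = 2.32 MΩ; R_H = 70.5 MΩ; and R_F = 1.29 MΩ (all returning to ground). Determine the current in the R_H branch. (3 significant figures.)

I ≈ 0.123 µA

Parallel bank: R_p = 1/(1/2.32 + 1/70.5 + 1/1.29) = 0.8194 MΩ.
Node voltage V_A = V_in · R_p/(R_s + R_p) = 18.5 × 0.4705 = 8.705 V.
I(R_H) = V_A / R_H = 8.705/70.5 = 0.1235 µA.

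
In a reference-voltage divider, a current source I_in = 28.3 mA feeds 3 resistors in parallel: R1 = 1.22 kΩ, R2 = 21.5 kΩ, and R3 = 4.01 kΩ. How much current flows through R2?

Total conductance ΣG = 1/1.22 + 1/21.5 + 1/4.01 = 1.116 (units of 1/kΩ).
Current divider: I(R2) = I_in · G_k/ΣG = 28.3 × (0.04651/1.116) = 28.3 × 0.04169 = 1.180 mA.

I ≈ 1.18 mA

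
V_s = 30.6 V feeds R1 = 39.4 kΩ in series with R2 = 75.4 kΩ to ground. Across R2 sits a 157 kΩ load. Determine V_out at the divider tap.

The load sits in parallel with R2, giving an effective lower resistance R2' = R2·R_L/(R2+R_L) = 50.94 kΩ.
Then V_out = V_s · R2'/(R1 + R2') = 30.6 × 50.94/90.34 = 17.25 V.

V_out ≈ 17.3 V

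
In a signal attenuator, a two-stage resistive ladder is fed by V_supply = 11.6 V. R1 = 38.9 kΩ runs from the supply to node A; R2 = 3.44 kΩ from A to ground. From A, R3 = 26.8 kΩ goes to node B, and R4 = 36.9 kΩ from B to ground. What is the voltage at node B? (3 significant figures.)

The second stage (R3 + R4 = 63.70 kΩ) loads node A in parallel with R2.
Effective lower resistance at A: R2 ‖ 63.70 = 3.264 kΩ.
First divider: V_A = V_supply · 3.264/(38.9 + 3.264) = 0.8979 V.
Then the unloaded second divider: V_B = V_A × R4/(R3+R4) = 0.8979 × 0.5793 = 0.5201 V.

V_B ≈ 0.520 V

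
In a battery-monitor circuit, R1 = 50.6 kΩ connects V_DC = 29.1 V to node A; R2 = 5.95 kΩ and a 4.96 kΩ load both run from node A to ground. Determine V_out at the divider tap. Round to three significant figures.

First combine the lower leg with the load: R2 ‖ R_L = 2.705 kΩ.
Then V_out = V_DC · R2'/(R1 + R2') = 29.1 × 2.705/53.31 = 1.477 V.
(Unloaded it would be 3.06 V; the load pulls it down.)

V_out ≈ 1.48 V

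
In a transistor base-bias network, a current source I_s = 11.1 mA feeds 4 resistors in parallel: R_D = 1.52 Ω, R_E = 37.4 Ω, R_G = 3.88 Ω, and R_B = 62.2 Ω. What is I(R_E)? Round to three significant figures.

ΣG = 1/1.52 + 1/37.4 + 1/3.88 + 1/62.2 = 0.9584.
By the current-divider rule, I = I_s · G_k/ΣG = 11.1 × 0.02790 = 0.3097 mA.

I ≈ 0.310 mA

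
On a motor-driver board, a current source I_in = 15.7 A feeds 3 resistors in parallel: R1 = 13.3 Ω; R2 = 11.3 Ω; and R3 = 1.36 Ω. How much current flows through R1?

Total conductance ΣG = 1/13.3 + 1/11.3 + 1/1.36 = 0.8990 (units of 1/Ω).
R1 takes the fraction G_k/ΣG = 0.07519/0.8990 = 0.08364, so I = 15.7 × 0.08364 = 1.313 A.

I ≈ 1.31 A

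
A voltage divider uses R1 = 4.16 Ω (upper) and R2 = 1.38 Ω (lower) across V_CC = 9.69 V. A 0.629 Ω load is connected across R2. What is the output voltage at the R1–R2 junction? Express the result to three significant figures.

The load sits in parallel with R2, giving an effective lower resistance R2' = R2·R_L/(R2+R_L) = 0.4321 Ω.
Voltage divider with the loaded lower leg: V_out = 9.69 × 0.4321/(4.16 + 0.4321) = 9.69 × 0.09409 = 0.9117 V.

V_out ≈ 0.912 V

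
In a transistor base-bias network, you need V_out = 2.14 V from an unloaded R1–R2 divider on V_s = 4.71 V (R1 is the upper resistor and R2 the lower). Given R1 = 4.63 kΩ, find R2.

R2 ≈ 3.86 kΩ

V_out/V_s = R2/(R1+R2) = 0.4544.
R2 = R1 · 0.4544/(1 − 0.4544) = 3.855 kΩ.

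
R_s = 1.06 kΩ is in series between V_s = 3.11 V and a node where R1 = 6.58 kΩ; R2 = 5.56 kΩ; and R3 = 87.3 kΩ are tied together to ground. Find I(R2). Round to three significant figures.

I ≈ 0.410 mA

Equivalent of the parallel group: R_p = 2.913 kΩ.
V_A = 3.11 × 2.913/3.973 = 2.280 V.
Branch current I = V_A/R2 = 2.280/5.56 = 0.4101 mA.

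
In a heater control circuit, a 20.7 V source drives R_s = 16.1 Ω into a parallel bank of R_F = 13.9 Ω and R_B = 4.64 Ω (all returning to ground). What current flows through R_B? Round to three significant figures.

I ≈ 0.793 A

Parallel bank: R_p = 1/(1/13.9 + 1/4.64) = 3.479 Ω.
V_A = 20.7 × 3.479/19.58 = 3.678 V.
I(R_B) = V_A / R_B = 3.678/4.64 = 0.7927 A.
(Check via current divider: I_total = 1.057 A; share G_k/ΣG = 0.7497 → same result.)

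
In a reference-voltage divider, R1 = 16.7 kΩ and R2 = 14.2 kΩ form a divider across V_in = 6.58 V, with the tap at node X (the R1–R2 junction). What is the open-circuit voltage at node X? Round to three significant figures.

V_th ≈ 3.02 V

V_th is the unloaded tap voltage: V_in · R2/(R1+R2) = 6.58 × 0.4595 = 3.024 V.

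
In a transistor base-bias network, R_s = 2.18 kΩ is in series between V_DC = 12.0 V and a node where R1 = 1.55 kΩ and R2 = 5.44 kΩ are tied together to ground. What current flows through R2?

I ≈ 0.786 mA

Combine the parallel branches: R_p = (1/1.55 + 1/5.44)⁻¹ = 1.206 kΩ.
V_A = 12.0 × 1.206/3.386 = 4.275 V.
Branch current I = V_A/R2 = 4.275/5.44 = 0.7858 mA.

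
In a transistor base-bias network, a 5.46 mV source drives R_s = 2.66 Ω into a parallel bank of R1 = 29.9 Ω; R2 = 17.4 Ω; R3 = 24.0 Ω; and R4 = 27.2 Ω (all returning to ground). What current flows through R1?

I ≈ 0.126 mA

Parallel bank: R_p = 1/(1/29.9 + 1/17.4 + 1/24.0 + 1/27.2) = 5.905 Ω.
V_A by voltage divider: V_A = 5.46 × 5.905/(2.66 + 5.905) = 3.764 mV.
Branch current I = V_A/R1 = 3.764/29.9 = 0.1259 mA.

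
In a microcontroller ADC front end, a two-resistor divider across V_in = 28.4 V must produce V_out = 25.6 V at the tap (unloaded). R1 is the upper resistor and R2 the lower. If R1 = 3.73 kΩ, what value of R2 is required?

V_out/V_in = R2/(R1+R2) = 0.9014.
R2 = R1 · 0.9014/(1 − 0.9014) = 34.10 kΩ.

R2 ≈ 34.1 kΩ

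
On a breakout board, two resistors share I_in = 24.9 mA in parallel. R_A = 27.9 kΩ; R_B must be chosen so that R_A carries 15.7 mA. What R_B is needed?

The fraction through R_A equals R_B/(R_A+R_B).
15.7/24.9 = R_B/(R_A + R_B) → R_B = R_A · (0.6305)/(1 − 0.6305) = 27.9 × 1.707 = 47.61 kΩ.

R_B ≈ 47.6 kΩ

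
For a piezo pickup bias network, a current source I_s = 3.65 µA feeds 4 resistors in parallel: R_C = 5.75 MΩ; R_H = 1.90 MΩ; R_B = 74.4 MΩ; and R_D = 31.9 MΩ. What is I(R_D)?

ΣG = 1/5.75 + 1/1.90 + 1/74.4 + 1/31.9 = 0.7450.
Current divider: I(R_D) = I_s · G_k/ΣG = 3.65 × (0.03135/0.7450) = 3.65 × 0.04208 = 0.1536 µA.

I ≈ 0.154 µA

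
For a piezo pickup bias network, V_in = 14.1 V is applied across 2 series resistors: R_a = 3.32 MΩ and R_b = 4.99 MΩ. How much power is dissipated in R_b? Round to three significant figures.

P ≈ 14.4 µW

The common current is I = 14.1/8.310 = 1.697 µA.
P = I²R = 2.879 × 4.99 = 14.37 µW.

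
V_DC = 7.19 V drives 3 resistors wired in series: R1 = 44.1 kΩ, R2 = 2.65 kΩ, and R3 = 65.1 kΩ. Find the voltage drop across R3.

V ≈ 4.18 V

Total series resistance ΣR = 44.1 + 2.65 + 65.1 = 111.8 kΩ.
By the voltage-divider rule, V = 7.19 × 65.10/111.8 = 4.185 V.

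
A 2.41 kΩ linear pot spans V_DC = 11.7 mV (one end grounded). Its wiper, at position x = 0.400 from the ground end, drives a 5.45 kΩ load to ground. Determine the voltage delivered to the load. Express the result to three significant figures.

V_out ≈ 4.23 mV

Lower segment x·R_p = 0.9640 kΩ; upper segment (1−x)·R_p = 1.446 kΩ.
(x·R_p) ‖ R_L = 0.8191 kΩ.
Loaded-divider output: V_out = 11.7 × 0.3616 = 4.231 mV.
(Unloaded: V_out = x·V_DC = 4.68 mV.)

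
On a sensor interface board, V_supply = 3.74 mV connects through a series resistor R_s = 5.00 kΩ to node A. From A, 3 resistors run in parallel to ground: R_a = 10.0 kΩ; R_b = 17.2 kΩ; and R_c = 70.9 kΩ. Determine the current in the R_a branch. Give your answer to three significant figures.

Combine the parallel branches: R_p = (1/10.0 + 1/17.2 + 1/70.9)⁻¹ = 5.806 kΩ.
V_A by voltage divider: V_A = 3.74 × 5.806/(5.00 + 5.806) = 2.009 mV.
Branch current I = V_A/R_a = 2.009/10.0 = 0.2009 µA.
(Equivalently: I_total = 0.3461 µA, then current-divider fraction G_k/ΣG = 0.5806.)

I ≈ 0.201 µA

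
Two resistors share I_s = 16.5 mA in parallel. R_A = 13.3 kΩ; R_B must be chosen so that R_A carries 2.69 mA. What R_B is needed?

The fraction through R_A equals R_B/(R_A+R_B).
2.69/16.5 = R_B/(R_A + R_B) → R_B = R_A · (0.1630)/(1 − 0.1630) = 13.3 × 0.1948 = 2.591 kΩ.

R_B ≈ 2.59 kΩ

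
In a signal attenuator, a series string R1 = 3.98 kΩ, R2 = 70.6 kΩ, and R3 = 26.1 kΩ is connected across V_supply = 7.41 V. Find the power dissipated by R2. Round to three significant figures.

P ≈ 0.382 mW

The common current is I = 7.41/100.7 = 0.07360 mA.
V(R2) = I·R = 5.196 V; P = V·I = 5.196 × 0.07360 = 0.3824 mW.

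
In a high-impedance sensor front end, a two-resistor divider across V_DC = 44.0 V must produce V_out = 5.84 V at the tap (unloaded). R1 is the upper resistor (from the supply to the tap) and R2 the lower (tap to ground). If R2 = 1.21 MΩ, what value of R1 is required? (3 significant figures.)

The divider ratio is R2/(R1+R2) = 5.84/44.0 = 0.1327.
So R1 = R2 · (V_DC/V_out − 1) = 1.21 × (44.0/5.84 − 1) = 1.21 × 6.534 = 7.906 MΩ.

R1 ≈ 7.91 MΩ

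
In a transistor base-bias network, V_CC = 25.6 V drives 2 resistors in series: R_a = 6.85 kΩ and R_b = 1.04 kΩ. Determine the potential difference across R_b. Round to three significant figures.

Series total: ΣR = 6.85 + 1.04 = 7.890 kΩ.
By the voltage-divider rule, V = 25.6 × 1.040/7.890 = 3.374 V.

V ≈ 3.37 V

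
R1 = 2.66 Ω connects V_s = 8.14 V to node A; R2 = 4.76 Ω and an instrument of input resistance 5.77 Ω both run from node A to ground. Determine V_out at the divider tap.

R2 ‖ R_L = (4.76 × 5.77)/(4.76 + 5.77) = 2.608 Ω.
Voltage divider with the loaded lower leg: V_out = 8.14 × 2.608/(2.66 + 2.608) = 8.14 × 0.4951 = 4.030 V.
(Unloaded it would be 5.22 V; the load pulls it down.)

V_out ≈ 4.03 V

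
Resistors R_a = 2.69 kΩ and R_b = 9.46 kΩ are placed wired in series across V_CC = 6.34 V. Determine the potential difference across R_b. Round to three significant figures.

V ≈ 4.94 V

ΣR = 2.69 + 9.46 = 12.15 kΩ.
By the voltage-divider rule, V = 6.34 × 9.460/12.15 = 4.936 V.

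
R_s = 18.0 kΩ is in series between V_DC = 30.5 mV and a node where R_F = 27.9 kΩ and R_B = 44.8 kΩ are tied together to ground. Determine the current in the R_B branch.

I ≈ 0.333 µA

Combine the parallel branches: R_p = (1/27.9 + 1/44.8)⁻¹ = 17.19 kΩ.
Node voltage V_A = V_DC · R_p/(R_s + R_p) = 30.5 × 0.4885 = 14.90 mV.
I(R_B) = V_A / R_B = 14.90/44.8 = 0.3326 µA.
(Check via current divider: I_total = 0.8667 µA; share G_k/ΣG = 0.3838 → same result.)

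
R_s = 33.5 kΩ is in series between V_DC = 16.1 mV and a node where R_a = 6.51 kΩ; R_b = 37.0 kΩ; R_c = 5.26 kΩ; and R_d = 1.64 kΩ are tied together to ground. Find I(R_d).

Combine the parallel branches: R_p = (1/6.51 + 1/37.0 + 1/5.26 + 1/1.64)⁻¹ = 1.020 kΩ.
V_A = 16.1 × 1.020/34.52 = 0.4757 mV.
Branch current I = V_A/R_d = 0.4757/1.64 = 0.2900 µA.

I ≈ 0.290 µA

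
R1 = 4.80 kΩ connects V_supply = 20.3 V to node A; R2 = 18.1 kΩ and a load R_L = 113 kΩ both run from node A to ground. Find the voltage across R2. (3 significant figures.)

First combine the lower leg with the load: R2 ‖ R_L = 15.60 kΩ.
Voltage divider with the loaded lower leg: V_out = 20.3 × 15.60/(4.80 + 15.60) = 20.3 × 0.7647 = 15.52 V.

V_out ≈ 15.5 V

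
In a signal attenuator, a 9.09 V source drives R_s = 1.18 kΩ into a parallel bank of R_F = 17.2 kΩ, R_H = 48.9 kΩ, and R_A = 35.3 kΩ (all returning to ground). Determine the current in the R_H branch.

I ≈ 0.165 mA

Parallel bank: R_p = 1/(1/17.2 + 1/48.9 + 1/35.3) = 9.353 kΩ.
V_A by voltage divider: V_A = 9.09 × 9.353/(1.18 + 9.353) = 8.072 V.
Branch current I = V_A/R_H = 8.072/48.9 = 0.1651 mA.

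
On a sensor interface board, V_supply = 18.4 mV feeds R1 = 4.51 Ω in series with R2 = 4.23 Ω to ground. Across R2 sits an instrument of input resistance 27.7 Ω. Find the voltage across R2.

V_out ≈ 8.25 mV

The load sits in parallel with R2, giving an effective lower resistance R2' = R2·R_L/(R2+R_L) = 3.670 Ω.
Voltage divider with the loaded lower leg: V_out = 18.4 × 3.670/(4.51 + 3.670) = 18.4 × 0.4486 = 8.255 mV.
(Unloaded it would be 8.91 mV; the load pulls it down.)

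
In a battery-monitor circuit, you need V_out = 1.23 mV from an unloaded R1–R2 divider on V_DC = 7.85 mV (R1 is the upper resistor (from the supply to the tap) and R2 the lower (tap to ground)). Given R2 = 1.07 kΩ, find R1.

Required fraction k = V_out/V_DC = 0.1567.
So R1 = R2 · (V_DC/V_out − 1) = 1.07 × (7.85/1.23 − 1) = 1.07 × 5.382 = 5.759 kΩ.

R1 ≈ 5.76 kΩ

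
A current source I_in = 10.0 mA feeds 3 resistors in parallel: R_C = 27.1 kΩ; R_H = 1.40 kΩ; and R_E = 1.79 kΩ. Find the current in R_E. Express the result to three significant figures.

Total conductance ΣG = 1/27.1 + 1/1.40 + 1/1.79 = 1.310 (units of 1/kΩ).
Current divider: I(R_E) = I_in · G_k/ΣG = 10.0 × (0.5587/1.310) = 10.0 × 0.4265 = 4.265 mA.

I ≈ 4.27 mA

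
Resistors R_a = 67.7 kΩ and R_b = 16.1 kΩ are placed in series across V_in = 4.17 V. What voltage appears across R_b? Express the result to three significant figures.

Series total: ΣR = 67.7 + 16.1 = 83.80 kΩ.
By the voltage-divider rule, V = 4.17 × 16.10/83.80 = 0.8012 V.

V ≈ 0.801 V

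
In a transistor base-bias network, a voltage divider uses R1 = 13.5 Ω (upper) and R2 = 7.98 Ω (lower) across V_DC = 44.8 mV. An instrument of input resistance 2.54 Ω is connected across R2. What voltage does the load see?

V_out ≈ 5.60 mV

R2 ‖ R_L = (7.98 × 2.54)/(7.98 + 2.54) = 1.927 Ω.
Now apply the divider: V_out = 44.8 × 0.1249 = 5.595 mV.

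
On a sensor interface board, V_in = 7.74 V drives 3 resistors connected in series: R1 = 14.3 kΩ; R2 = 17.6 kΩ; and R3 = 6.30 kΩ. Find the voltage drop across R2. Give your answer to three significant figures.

Total series resistance ΣR = 14.3 + 17.6 + 6.30 = 38.20 kΩ.
By the voltage-divider rule, V = 7.74 × 17.60/38.20 = 3.566 V.

V ≈ 3.57 V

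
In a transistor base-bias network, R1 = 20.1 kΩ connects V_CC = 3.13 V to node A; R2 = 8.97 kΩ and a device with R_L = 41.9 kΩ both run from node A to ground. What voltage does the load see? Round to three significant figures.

R2 ‖ R_L = (8.97 × 41.9)/(8.97 + 41.9) = 7.388 kΩ.
Then V_out = V_CC · R2'/(R1 + R2') = 3.13 × 7.388/27.49 = 0.8413 V.
(Unloaded it would be 0.966 V; the load pulls it down.)

V_out ≈ 0.841 V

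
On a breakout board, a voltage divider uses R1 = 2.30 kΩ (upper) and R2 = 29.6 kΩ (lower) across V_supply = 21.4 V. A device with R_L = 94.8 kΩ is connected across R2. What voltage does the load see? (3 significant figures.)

R2 ‖ R_L = (29.6 × 94.8)/(29.6 + 94.8) = 22.56 kΩ.
Then V_out = V_supply · R2'/(R1 + R2') = 21.4 × 22.56/24.86 = 19.42 V.

V_out ≈ 19.4 V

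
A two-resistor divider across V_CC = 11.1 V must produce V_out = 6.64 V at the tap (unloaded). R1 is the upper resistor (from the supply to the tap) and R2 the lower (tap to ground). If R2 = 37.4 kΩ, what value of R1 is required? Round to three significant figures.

R1 ≈ 25.1 kΩ

Required fraction k = V_out/V_CC = 0.5982.
Rearranging, R1 = R2·(1−k)/k = 37.4 × 0.6717 = 25.12 kΩ.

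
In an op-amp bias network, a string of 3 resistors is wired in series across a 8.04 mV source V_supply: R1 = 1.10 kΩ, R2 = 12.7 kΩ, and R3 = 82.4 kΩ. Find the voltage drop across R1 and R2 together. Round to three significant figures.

V ≈ 1.15 mV

Series total: ΣR = 1.10 + 12.7 + 82.4 = 96.20 kΩ.
R_{R1..R2} = 1.10 + 12.7 = 13.80 kΩ.
By the voltage-divider rule, V = 8.04 × 13.80/96.20 = 1.153 mV.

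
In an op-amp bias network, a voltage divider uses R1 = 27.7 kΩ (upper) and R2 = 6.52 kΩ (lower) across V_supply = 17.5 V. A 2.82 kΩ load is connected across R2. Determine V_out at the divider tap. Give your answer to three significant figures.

V_out ≈ 1.16 V

R2 ‖ R_L = (6.52 × 2.82)/(6.52 + 2.82) = 1.969 kΩ.
Now apply the divider: V_out = 17.5 × 0.06635 = 1.161 V.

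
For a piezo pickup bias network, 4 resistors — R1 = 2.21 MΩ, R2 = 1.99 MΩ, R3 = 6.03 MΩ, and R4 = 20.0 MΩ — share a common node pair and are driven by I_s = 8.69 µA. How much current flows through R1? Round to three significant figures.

I ≈ 3.36 µA

ΣG = 1/2.21 + 1/1.99 + 1/6.03 + 1/20.0 = 1.171.
R1 takes the fraction G_k/ΣG = 0.4525/1.171 = 0.3865, so I = 8.69 × 0.3865 = 3.358 µA.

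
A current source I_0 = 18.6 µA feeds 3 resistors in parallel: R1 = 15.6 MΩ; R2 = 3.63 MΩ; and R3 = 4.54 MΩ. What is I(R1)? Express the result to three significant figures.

Conductances: ΣG = 1/15.6 + 1/3.63 + 1/4.54 = 0.5598 (1/MΩ).
Current divider: I(R1) = I_0 · G_k/ΣG = 18.6 × (0.06410/0.5598) = 18.6 × 0.1145 = 2.130 µA.

I ≈ 2.13 µA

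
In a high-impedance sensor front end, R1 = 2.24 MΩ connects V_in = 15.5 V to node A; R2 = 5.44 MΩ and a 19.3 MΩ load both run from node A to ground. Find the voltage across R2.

V_out ≈ 10.1 V

The load sits in parallel with R2, giving an effective lower resistance R2' = R2·R_L/(R2+R_L) = 4.244 MΩ.
Voltage divider with the loaded lower leg: V_out = 15.5 × 4.244/(2.24 + 4.244) = 15.5 × 0.6545 = 10.15 V.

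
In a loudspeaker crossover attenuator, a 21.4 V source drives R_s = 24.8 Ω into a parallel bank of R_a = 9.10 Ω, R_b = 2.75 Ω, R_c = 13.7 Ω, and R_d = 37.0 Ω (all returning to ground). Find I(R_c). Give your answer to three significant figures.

Combine the parallel branches: R_p = (1/9.10 + 1/2.75 + 1/13.7 + 1/37.0)⁻¹ = 1.744 Ω.
Node voltage V_A = V_DC · R_p/(R_s + R_p) = 21.4 × 0.06569 = 1.406 V.
I(R_c) = V_A / R_c = 1.406/13.7 = 0.1026 A.

I ≈ 0.103 A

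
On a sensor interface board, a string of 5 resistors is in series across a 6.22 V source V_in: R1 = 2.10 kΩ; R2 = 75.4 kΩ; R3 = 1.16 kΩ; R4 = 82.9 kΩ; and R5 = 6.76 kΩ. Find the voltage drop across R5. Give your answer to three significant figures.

Total series resistance ΣR = 2.10 + 75.4 + 1.16 + 82.9 + 6.76 = 168.3 kΩ.
Voltage divider: V = V_in · (6.760 / 168.3) = 6.22 × 0.04016 = 0.2498 V.

V ≈ 0.250 V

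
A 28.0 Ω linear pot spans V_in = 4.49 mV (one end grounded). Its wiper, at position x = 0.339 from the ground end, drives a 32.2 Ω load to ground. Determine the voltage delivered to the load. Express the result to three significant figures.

V_out ≈ 1.27 mV

The pot divides into 18.51 Ω above the wiper and 9.492 Ω below.
Lower segment in parallel with the load: 9.492 ‖ 32.2 = 7.331 Ω.
Loaded-divider output: V_out = 4.49 × 0.2837 = 1.274 mV.
(Unloaded: V_out = x·V_in = 1.52 mV.)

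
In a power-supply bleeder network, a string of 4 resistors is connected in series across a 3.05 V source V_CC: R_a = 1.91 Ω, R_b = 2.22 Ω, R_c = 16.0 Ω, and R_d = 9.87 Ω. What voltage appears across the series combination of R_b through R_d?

Total series resistance ΣR = 1.91 + 2.22 + 16.0 + 9.87 = 30.00 Ω.
R_{R_b..R_d} = 2.22 + 16.0 + 9.87 = 28.09 Ω.
By the voltage-divider rule, V = 3.05 × 28.09/30.00 = 2.856 V.

V ≈ 2.86 V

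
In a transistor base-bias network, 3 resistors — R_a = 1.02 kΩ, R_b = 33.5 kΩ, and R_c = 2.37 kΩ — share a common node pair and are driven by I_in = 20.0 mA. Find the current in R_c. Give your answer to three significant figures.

I ≈ 5.89 mA

Total conductance ΣG = 1/1.02 + 1/33.5 + 1/2.37 = 1.432 (units of 1/kΩ).
By the current-divider rule, I = I_in · G_k/ΣG = 20.0 × 0.2946 = 5.892 mA.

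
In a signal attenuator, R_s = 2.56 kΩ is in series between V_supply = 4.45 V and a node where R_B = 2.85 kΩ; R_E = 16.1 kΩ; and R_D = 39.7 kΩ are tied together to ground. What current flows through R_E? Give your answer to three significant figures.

Equivalent of the parallel group: R_p = 2.282 kΩ.
Node voltage V_A = V_supply · R_p/(R_s + R_p) = 4.45 × 0.4713 = 2.097 V.
I(R_E) = V_A / R_E = 2.097/16.1 = 0.1303 mA.
(Equivalently: I_total = 0.9190 mA, then current-divider fraction G_k/ΣG = 0.1418.)

I ≈ 0.130 mA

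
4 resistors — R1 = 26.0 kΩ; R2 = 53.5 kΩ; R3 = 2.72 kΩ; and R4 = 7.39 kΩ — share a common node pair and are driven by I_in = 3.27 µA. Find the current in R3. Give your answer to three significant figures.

I ≈ 2.15 µA

Total conductance ΣG = 1/26.0 + 1/53.5 + 1/2.72 + 1/7.39 = 0.5601 (units of 1/kΩ).
Current divider: I(R3) = I_in · G_k/ΣG = 3.27 × (0.3676/0.5601) = 3.27 × 0.6564 = 2.146 µA.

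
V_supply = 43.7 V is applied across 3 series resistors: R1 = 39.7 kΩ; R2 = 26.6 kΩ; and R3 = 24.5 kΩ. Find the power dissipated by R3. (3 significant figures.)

P ≈ 5.67 mW

Series current I = V_supply/ΣR = 43.7/90.80 = 0.4813 mA.
P(R3) = I²·R3 = (0.4813)² × 24.5 = 5.675 mW.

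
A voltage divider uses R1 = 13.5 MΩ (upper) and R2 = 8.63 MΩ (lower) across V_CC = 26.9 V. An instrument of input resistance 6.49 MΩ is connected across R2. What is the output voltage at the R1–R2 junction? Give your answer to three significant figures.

V_out ≈ 5.79 V

R2 ‖ R_L = (8.63 × 6.49)/(8.63 + 6.49) = 3.704 MΩ.
Voltage divider with the loaded lower leg: V_out = 26.9 × 3.704/(13.5 + 3.704) = 26.9 × 0.2153 = 5.792 V.
(Unloaded it would be 10.5 V; the load pulls it down.)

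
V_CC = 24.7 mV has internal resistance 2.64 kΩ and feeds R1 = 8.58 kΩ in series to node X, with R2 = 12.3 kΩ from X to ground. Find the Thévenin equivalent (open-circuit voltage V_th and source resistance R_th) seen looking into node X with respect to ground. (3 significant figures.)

V_th ≈ 12.9 mV, R_th ≈ 5.87 kΩ

R1' = 2.64 + 8.58 = 11.22 kΩ (source resistance + R1).
V_th is the unloaded tap voltage: V_CC · R2/(R1'+R2) = 24.7 × 0.5230 = 12.92 mV.
Zeroing V_CC shorts the top of R1' to ground, so R_th = R1' ‖ R2 = 5.868 kΩ.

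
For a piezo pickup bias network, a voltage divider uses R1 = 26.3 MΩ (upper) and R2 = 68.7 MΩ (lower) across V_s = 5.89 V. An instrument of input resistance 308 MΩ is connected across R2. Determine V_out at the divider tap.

The load sits in parallel with R2, giving an effective lower resistance R2' = R2·R_L/(R2+R_L) = 56.17 MΩ.
Then V_out = V_s · R2'/(R1 + R2') = 5.89 × 56.17/82.47 = 4.012 V.
(Unloaded it would be 4.26 V; the load pulls it down.)

V_out ≈ 4.01 V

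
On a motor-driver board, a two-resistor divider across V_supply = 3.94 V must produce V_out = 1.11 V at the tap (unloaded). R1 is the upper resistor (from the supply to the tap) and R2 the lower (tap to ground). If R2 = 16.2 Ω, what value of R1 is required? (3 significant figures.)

Required fraction k = V_out/V_supply = 0.2817.
Rearranging, R1 = R2·(1−k)/k = 16.2 × 2.550 = 41.30 Ω.

R1 ≈ 41.3 Ω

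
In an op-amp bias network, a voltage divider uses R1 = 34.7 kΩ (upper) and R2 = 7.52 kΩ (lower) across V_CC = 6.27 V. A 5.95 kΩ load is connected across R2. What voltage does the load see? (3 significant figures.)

V_out ≈ 0.548 V

The load sits in parallel with R2, giving an effective lower resistance R2' = R2·R_L/(R2+R_L) = 3.322 kΩ.
Then V_out = V_CC · R2'/(R1 + R2') = 6.27 × 3.322/38.02 = 0.5478 V.
(Unloaded it would be 1.12 V; the load pulls it down.)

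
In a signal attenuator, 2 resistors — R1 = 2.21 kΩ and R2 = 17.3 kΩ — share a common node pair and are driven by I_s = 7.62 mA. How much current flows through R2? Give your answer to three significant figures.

Two-branch current divider: I_k = I_s · R_other/(R_1 + R_2).
I(R2) = 7.62 × 2.21/(2.21 + 17.3) = 7.62 × 0.1133 = 0.8632 mA.

I ≈ 0.863 mA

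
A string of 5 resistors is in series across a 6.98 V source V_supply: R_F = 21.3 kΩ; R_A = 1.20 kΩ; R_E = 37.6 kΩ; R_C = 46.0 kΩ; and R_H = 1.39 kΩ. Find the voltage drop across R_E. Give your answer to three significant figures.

V ≈ 2.44 V

Total series resistance ΣR = 21.3 + 1.20 + 37.6 + 46.0 + 1.39 = 107.5 kΩ.
By the voltage-divider rule, V = 6.98 × 37.60/107.5 = 2.442 V.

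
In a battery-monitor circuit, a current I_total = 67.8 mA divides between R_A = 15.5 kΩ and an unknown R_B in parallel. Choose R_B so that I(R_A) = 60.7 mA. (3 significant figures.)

The fraction through R_A equals R_B/(R_A+R_B).
With f = 0.8953, R_B = R_A · f/(1−f) = 15.5 × 8.549 = 132.5 kΩ.

R_B ≈ 133 kΩ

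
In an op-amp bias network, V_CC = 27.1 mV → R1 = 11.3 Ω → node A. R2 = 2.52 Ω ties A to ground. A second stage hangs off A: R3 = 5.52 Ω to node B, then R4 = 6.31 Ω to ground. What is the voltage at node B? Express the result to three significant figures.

V_B ≈ 2.24 mV

The second stage (R3 + R4 = 11.83 Ω) loads node A in parallel with R2.
R2 ‖ (R3+R4) = 2.077 Ω.
First divider: V_A = V_CC · 2.077/(11.3 + 2.077) = 4.209 mV.
Stage 2 is unloaded, so V_B = V_A · R4/(R3+R4) = 4.209 × 6.31/11.83 = 2.245 mV.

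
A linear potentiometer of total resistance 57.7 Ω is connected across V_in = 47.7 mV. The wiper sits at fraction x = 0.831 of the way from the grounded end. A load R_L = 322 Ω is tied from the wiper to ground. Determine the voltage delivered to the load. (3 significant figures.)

The pot divides into 9.751 Ω above the wiper and 47.95 Ω below.
R_L loads the lower segment: effective lower R = 41.73 Ω.
V_out = 47.7 × 41.73/(9.751 + 41.73) = 38.67 mV.

V_out ≈ 38.7 mV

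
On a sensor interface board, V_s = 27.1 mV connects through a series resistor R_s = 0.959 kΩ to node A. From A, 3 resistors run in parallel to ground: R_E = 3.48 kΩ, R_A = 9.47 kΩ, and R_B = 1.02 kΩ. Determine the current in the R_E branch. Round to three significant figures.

Equivalent of the parallel group: R_p = 0.7281 kΩ.
V_A by voltage divider: V_A = 27.1 × 0.7281/(0.959 + 0.7281) = 11.70 mV.
Branch current I = V_A/R_E = 11.70/3.48 = 3.361 µA.
(Equivalently: I_total = 16.06 µA, then current-divider fraction G_k/ΣG = 0.2092.)

I ≈ 3.36 µA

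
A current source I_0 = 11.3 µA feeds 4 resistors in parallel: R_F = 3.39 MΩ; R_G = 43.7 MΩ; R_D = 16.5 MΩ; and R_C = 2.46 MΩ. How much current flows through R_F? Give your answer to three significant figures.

Total conductance ΣG = 1/3.39 + 1/43.7 + 1/16.5 + 1/2.46 = 0.7850 (units of 1/MΩ).
Current divider: I(R_F) = I_0 · G_k/ΣG = 11.3 × (0.2950/0.7850) = 11.3 × 0.3758 = 4.246 µA.

I ≈ 4.25 µA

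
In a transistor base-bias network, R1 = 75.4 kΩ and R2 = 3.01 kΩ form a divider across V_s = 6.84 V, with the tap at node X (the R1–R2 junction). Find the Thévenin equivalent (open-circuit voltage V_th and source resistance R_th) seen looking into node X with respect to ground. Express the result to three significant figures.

Open-circuit (no load on X): V_th = V_s · R2/(R1 + R2) = 6.84 × 3.01/(75.40 + 3.01) = 0.2626 V.
Looking into X with the source shorted: R_th = R1·R2/(R1+R2) = 75.40 × 3.01/78.41 = 2.894 kΩ.

V_th ≈ 0.263 V, R_th ≈ 2.89 kΩ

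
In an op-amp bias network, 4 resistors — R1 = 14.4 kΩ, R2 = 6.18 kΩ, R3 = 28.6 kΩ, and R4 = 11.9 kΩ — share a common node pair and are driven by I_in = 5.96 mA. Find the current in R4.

I ≈ 1.43 mA

Conductances: ΣG = 1/14.4 + 1/6.18 + 1/28.6 + 1/11.9 = 0.3503 (1/kΩ).
Current divider: I(R4) = I_in · G_k/ΣG = 5.96 × (0.08403/0.3503) = 5.96 × 0.2399 = 1.430 mA.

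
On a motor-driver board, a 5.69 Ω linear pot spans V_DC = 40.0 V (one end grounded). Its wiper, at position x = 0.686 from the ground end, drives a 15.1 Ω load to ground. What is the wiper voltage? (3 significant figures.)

V_out ≈ 25.4 V

Lower segment x·R_p = 3.903 Ω; upper segment (1−x)·R_p = 1.787 Ω.
(x·R_p) ‖ R_L = 3.102 Ω.
Loaded-divider output: V_out = 40.0 × 0.6345 = 25.38 V.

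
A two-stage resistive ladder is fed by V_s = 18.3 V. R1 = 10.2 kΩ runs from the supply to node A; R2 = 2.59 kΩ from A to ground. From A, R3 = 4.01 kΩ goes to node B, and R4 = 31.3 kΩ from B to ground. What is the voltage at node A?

The second stage (R3 + R4 = 35.31 kΩ) loads node A in parallel with R2.
R2 ‖ (R3+R4) = 2.413 kΩ.
So V_A = 18.3 × 0.1913 = 3.501 V.

V_A ≈ 3.50 V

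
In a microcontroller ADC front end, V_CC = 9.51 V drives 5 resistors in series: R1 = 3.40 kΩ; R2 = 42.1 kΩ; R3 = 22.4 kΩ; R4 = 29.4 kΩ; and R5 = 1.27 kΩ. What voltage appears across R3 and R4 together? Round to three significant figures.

Series total: ΣR = 3.40 + 42.1 + 22.4 + 29.4 + 1.27 = 98.57 kΩ.
R_{R3..R4} = 22.4 + 29.4 = 51.80 kΩ.
V = V_CC · R/ΣR = 9.51 × 0.5255 = 4.998 V.

V ≈ 5.00 V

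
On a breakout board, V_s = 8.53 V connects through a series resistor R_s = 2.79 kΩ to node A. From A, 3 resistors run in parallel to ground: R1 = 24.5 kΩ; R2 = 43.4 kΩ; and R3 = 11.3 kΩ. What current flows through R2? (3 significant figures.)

I ≈ 0.138 mA

Equivalent of the parallel group: R_p = 6.564 kΩ.
V_A = 8.53 × 6.564/9.354 = 5.986 V.
I(R2) = V_A / R2 = 5.986/43.4 = 0.1379 mA.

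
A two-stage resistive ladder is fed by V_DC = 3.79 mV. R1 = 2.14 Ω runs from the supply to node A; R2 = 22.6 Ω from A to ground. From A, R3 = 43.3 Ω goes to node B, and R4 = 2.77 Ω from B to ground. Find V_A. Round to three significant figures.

V_A ≈ 3.32 mV

The second stage (R3 + R4 = 46.07 Ω) loads node A in parallel with R2.
R2 ‖ (R3+R4) = 15.16 Ω.
First divider: V_A = V_DC · 15.16/(2.14 + 15.16) = 3.321 mV.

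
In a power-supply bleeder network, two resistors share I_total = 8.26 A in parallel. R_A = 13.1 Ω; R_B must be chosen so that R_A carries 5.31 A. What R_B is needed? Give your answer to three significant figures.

In a two-way split, I_A/I_total = R_B/(R_A + R_B).
With f = 0.6429, R_B = R_A · f/(1−f) = 13.1 × 1.800 = 23.58 Ω.

R_B ≈ 23.6 Ω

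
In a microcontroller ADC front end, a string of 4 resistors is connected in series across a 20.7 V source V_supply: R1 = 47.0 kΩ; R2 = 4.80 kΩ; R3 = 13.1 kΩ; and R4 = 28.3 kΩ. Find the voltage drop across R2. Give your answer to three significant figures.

V ≈ 1.07 V

ΣR = 47.0 + 4.80 + 13.1 + 28.3 = 93.20 kΩ.
V = V_supply · R/ΣR = 20.7 × 0.05150 = 1.066 V.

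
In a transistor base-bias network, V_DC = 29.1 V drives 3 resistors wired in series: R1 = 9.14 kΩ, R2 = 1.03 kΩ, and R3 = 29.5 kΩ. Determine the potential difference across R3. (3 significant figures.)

V ≈ 21.6 V

ΣR = 9.14 + 1.03 + 29.5 = 39.67 kΩ.
Voltage divider: V = V_DC · (29.50 / 39.67) = 29.1 × 0.7436 = 21.64 V.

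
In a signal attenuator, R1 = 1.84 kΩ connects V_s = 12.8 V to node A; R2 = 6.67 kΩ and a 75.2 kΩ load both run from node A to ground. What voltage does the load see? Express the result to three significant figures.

V_out ≈ 9.84 V

R2 ‖ R_L = (6.67 × 75.2)/(6.67 + 75.2) = 6.127 kΩ.
Now apply the divider: V_out = 12.8 × 0.7690 = 9.844 V.
(Unloaded it would be 10.0 V; the load pulls it down.)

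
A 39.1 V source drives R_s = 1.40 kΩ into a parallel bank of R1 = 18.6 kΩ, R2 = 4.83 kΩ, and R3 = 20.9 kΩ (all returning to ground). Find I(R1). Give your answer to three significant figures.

I ≈ 1.47 mA

Equivalent of the parallel group: R_p = 3.240 kΩ.
V_A = 39.1 × 3.240/4.640 = 27.30 V.
I(R1) = V_A / R1 = 27.30/18.6 = 1.468 mA.
(Equivalently: I_total = 8.427 mA, then current-divider fraction G_k/ΣG = 0.1742.)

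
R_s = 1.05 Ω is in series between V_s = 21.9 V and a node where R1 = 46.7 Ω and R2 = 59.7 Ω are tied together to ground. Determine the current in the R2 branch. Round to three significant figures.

Combine the parallel branches: R_p = (1/46.7 + 1/59.7)⁻¹ = 26.20 Ω.
V_A = 21.9 × 26.20/27.25 = 21.06 V.
Branch current I = V_A/R2 = 21.06/59.7 = 0.3527 A.

I ≈ 0.353 A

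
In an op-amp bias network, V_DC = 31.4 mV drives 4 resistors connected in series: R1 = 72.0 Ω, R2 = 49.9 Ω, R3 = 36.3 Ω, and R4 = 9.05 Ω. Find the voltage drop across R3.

Series total: ΣR = 72.0 + 49.9 + 36.3 + 9.05 = 167.2 Ω.
V = V_DC · R/ΣR = 31.4 × 0.2170 = 6.815 mV.

V ≈ 6.82 mV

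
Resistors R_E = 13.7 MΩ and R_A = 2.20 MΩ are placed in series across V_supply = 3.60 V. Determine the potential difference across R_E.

V ≈ 3.10 V

ΣR = 13.7 + 2.20 = 15.90 MΩ.
By the voltage-divider rule, V = 3.60 × 13.70/15.90 = 3.102 V.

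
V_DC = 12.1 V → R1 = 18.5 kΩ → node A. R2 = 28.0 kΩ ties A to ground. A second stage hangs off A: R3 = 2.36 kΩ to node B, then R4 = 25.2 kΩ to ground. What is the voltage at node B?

The second stage (R3 + R4 = 27.56 kΩ) loads node A in parallel with R2.
R2 ‖ (R3+R4) = 13.89 kΩ.
First divider: V_A = V_DC · 13.89/(18.5 + 13.89) = 5.189 V.
Then the unloaded second divider: V_B = V_A × R4/(R3+R4) = 5.189 × 0.9144 = 4.744 V.

V_B ≈ 4.74 V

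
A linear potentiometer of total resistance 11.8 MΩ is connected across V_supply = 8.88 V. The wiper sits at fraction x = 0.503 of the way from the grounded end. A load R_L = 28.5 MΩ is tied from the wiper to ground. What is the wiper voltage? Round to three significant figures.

Lower segment x·R_p = 5.935 MΩ; upper segment (1−x)·R_p = 5.865 MΩ.
(x·R_p) ‖ R_L = 4.912 MΩ.
V_out = 8.88 × 4.912/(5.865 + 4.912) = 4.048 V.

V_out ≈ 4.05 V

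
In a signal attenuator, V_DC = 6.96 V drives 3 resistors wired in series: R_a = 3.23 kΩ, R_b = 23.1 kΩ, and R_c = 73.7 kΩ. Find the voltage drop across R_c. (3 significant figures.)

ΣR = 3.23 + 23.1 + 73.7 = 100.0 kΩ.
By the voltage-divider rule, V = 6.96 × 73.70/100.0 = 5.128 V.

V ≈ 5.13 V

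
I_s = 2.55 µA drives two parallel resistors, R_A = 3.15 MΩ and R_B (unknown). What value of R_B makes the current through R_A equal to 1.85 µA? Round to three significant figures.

In a two-way split, I_A/I_s = R_B/(R_A + R_B).
1.85/2.55 = R_B/(R_A + R_B) → R_B = R_A · (0.7255)/(1 − 0.7255) = 3.15 × 2.643 = 8.325 MΩ.

R_B ≈ 8.33 MΩ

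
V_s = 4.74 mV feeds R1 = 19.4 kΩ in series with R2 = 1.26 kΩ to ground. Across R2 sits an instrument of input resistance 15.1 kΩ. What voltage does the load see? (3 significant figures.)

V_out ≈ 0.268 mV

The load sits in parallel with R2, giving an effective lower resistance R2' = R2·R_L/(R2+R_L) = 1.163 kΩ.
Now apply the divider: V_out = 4.74 × 0.05656 = 0.2681 mV.
(Unloaded it would be 0.289 mV; the load pulls it down.)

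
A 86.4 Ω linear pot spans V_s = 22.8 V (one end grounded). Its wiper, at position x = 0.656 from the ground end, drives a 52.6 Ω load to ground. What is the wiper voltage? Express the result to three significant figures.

V_out ≈ 10.9 V

Lower segment x·R_p = 56.68 Ω; upper segment (1−x)·R_p = 29.72 Ω.
R_L loads the lower segment: effective lower R = 27.28 Ω.
Loaded-divider output: V_out = 22.8 × 0.4786 = 10.91 V.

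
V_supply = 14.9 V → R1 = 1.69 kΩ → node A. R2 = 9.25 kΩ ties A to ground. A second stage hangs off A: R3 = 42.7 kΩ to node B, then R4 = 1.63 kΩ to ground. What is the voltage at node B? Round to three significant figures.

V_B ≈ 0.449 V

Looking into the second stage from A: R3 + R4 = 44.33 kΩ appears in parallel with R2.
Effective lower resistance at A: R2 ‖ 44.33 = 7.653 kΩ.
V_A = 14.9 × 7.653/(1.69 + 7.653) = 12.20 V.
Stage 2 is unloaded, so V_B = V_A · R4/(R3+R4) = 12.20 × 1.63/44.33 = 0.4488 V.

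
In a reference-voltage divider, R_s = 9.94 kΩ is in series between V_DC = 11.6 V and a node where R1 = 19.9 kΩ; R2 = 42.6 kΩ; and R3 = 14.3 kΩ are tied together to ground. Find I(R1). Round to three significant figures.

Combine the parallel branches: R_p = (1/19.9 + 1/42.6 + 1/14.3)⁻¹ = 6.961 kΩ.
Node voltage V_A = V_DC · R_p/(R_s + R_p) = 11.6 × 0.4119 = 4.778 V.
Branch current I = V_A/R1 = 4.778/19.9 = 0.2401 mA.

I ≈ 0.240 mA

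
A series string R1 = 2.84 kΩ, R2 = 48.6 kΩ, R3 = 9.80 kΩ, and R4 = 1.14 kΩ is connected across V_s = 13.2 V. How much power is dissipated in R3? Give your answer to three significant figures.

The common current is I = 13.2/62.38 = 0.2116 mA.
P(R3) = I²·R3 = (0.2116)² × 9.80 = 0.4388 mW.

P ≈ 0.439 mW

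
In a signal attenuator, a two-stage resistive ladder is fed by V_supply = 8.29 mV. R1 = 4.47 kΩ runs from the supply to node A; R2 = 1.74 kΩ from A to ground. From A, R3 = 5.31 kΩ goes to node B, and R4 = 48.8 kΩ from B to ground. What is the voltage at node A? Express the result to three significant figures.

The second stage (R3 + R4 = 54.11 kΩ) loads node A in parallel with R2.
R2 ‖ (R3+R4) = 1.686 kΩ.
First divider: V_A = V_supply · 1.686/(4.47 + 1.686) = 2.270 mV.

V_A ≈ 2.27 mV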